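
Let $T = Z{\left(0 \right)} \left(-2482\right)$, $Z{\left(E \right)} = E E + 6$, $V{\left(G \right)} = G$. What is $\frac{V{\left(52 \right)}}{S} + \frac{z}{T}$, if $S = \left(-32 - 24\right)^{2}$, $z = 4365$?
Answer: $- \frac{269047}{972944} \approx -0.27653$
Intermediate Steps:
$Z{\left(E \right)} = 6 + E^{2}$ ($Z{\left(E \right)} = E^{2} + 6 = 6 + E^{2}$)
$T = -14892$ ($T = \left(6 + 0^{2}\right) \left(-2482\right) = \left(6 + 0\right) \left(-2482\right) = 6 \left(-2482\right) = -14892$)
$S = 3136$ ($S = \left(-56\right)^{2} = 3136$)
$\frac{V{\left(52 \right)}}{S} + \frac{z}{T} = \frac{52}{3136} + \frac{4365}{-14892} = 52 \cdot \frac{1}{3136} + 4365 \left(- \frac{1}{14892}\right) = \frac{13}{784} - \frac{1455}{4964} = - \frac{269047}{972944}$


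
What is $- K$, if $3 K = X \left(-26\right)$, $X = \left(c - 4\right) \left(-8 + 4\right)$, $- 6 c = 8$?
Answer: $\frac{1664}{9} \approx 184.89$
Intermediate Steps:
$c = - \frac{4}{3}$ ($c = \left(- \frac{1}{6}\right) 8 = - \frac{4}{3} \approx -1.3333$)
$X = \frac{64}{3}$ ($X = \left(- \frac{4}{3} - 4\right) \left(-8 + 4\right) = \left(- \frac{16}{3}\right) \left(-4\right) = \frac{64}{3} \approx 21.333$)
$K = - \frac{1664}{9}$ ($K = \frac{\frac{64}{3} \left(-26\right)}{3} = \frac{1}{3} \left(- \frac{1664}{3}\right) = - \frac{1664}{9} \approx -184.89$)
$- K = \left(-1\right) \left(- \frac{1664}{9}\right) = \frac{1664}{9}$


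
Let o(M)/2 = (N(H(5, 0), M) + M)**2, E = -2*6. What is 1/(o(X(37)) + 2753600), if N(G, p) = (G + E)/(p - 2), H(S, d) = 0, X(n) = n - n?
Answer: 1/2753672 ≈ 3.6315e-7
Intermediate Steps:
X(n) = 0
E = -12
N(G, p) = (-12 + G)/(-2 + p) (N(G, p) = (G - 12)/(p - 2) = (-12 + G)/(-2 + p))
o(M) = 2*(M - 12/(-2 + M))**2 (o(M) = 2*((-12 + 0)/(-2 + M) + M)**2 = 2*(-12/(-2 + M) + M)**2 = 2*(M - 12/(-2 + M))**2)
1/(o(X(37)) + 2753600) = 1/(2*(-12 + 0*(-2 + 0))**2/(-2 + 0)**2 + 2753600) = 1/(2*(-12 + 0*(-2))**2/(-2)**2 + 2753600) = 1/(2*(-12 + 0)**2*(1/4) + 2753600) = 1/(2*(-12)**2*(1/4) + 2753600) = 1/(2*144*(1/4) + 2753600) = 1/(72 + 2753600) = 1/2753672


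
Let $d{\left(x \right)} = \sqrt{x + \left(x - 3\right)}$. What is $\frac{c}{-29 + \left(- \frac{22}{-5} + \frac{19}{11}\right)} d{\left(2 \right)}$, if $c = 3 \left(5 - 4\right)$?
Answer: $- \frac{165}{1258} \approx -0.13116$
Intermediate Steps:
$d{\left(x \right)} = \sqrt{-3 + 2 x}$ ($d{\left(x \right)} = \sqrt{x + \left(-3 + x\right)} = \sqrt{-3 + 2 x}$)
$c = 3$ ($c = 3 \cdot 1 = 3$)
$\frac{c}{-29 + \left(- \frac{22}{-5} + \frac{19}{11}\right)} d{\left(2 \right)} = \frac{3}{-29 + \left(- \frac{22}{-5} + \frac{19}{11}\right)} \sqrt{-3 + 2 \cdot 2} = \frac{3}{-29 + \left(\left(-22\right) \left(- \frac{1}{5}\right) + 19 \cdot \frac{1}{11}\right)} \sqrt{-3 + 4} = \frac{3}{-29 + \left(\frac{22}{5} + \frac{19}{11}\right)} \sqrt{1} = \frac{3}{-29 + \frac{337}{55}} \cdot 1 = \frac{3}{- \frac{1258}{55}} \cdot 1 = 3 \left(- \frac{55}{1258}\right) 1 = \left(- \frac{165}{1258}\right) 1 = - \frac{165}{1258}$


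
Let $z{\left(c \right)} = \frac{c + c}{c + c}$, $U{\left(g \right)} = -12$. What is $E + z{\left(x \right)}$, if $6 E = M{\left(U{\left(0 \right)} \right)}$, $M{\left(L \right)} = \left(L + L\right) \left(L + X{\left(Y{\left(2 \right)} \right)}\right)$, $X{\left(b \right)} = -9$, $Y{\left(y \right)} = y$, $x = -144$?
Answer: $85$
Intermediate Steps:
$z{\left(c \right)} = 1$ ($z{\left(c \right)} = \frac{2 c}{2 c} = 2 c \frac{1}{2 c} = 1$)
$M{\left(L \right)} = 2 L \left(-9 + L\right)$ ($M{\left(L \right)} = \left(L + L\right) \left(L - 9\right) = 2 L \left(-9 + L\right)$)
$E = 84$ ($E = \frac{2 \left(-12\right) \left(-9 - 12\right)}{6} = \frac{2 \left(-12\right) \left(-21\right)}{6} = \frac{1}{6} \cdot 504 = 84$)
$E + z{\left(x \right)} = 84 + 1 = 85$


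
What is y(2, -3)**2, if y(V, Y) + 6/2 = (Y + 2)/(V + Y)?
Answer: 4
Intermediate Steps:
y(V, Y) = -3 + (2 + Y)/(V + Y) (y(V, Y) = -3 + (Y + 2)/(V + Y) = -3 + (2 + Y)/(V + Y))
y(2, -3)**2 = ((2 - 3*2 - 2*(-3))/(2 - 3))**2 = ((2 - 6 + 6)/(-1))**2 = (-1*2)**2 = (-2)**2 = 4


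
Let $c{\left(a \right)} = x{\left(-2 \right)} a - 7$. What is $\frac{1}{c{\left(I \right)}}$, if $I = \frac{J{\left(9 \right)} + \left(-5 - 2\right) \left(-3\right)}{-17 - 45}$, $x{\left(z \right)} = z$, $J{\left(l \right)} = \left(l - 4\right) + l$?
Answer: $- \frac{31}{182} \approx -0.17033$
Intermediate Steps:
$J{\left(l \right)} = -4 + 2 l$ ($J{\left(l \right)} = \left(-4 + l\right) + l = -4 + 2 l$)
$I = - \frac{35}{62}$ ($I = \frac{\left(-4 + 2 \cdot 9\right) + \left(-5 - 2\right) \left(-3\right)}{-17 - 45} = \frac{\left(-4 + 18\right) - -21}{-62} = \left(14 + 21\right) \left(- \frac{1}{62}\right) = 35 \left(- \frac{1}{62}\right) = - \frac{35}{62} \approx -0.56452$)
$c{\left(a \right)} = -7 - 2 a$ ($c{\left(a \right)} = - 2 a - 7 = -7 - 2 a$)
$\frac{1}{c{\left(I \right)}} = \frac{1}{-7 - - \frac{35}{31}} = \frac{1}{-7 + \frac{35}{31}} = \frac{1}{- \frac{182}{31}} = - \frac{31}{182}$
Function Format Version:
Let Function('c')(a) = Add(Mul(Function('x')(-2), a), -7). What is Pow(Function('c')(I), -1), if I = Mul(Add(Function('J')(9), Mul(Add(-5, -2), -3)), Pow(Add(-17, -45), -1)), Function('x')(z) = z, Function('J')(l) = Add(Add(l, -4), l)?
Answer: Rational(-31, 182) ≈ -0.17033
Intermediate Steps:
Function('J')(l) = Add(-4, Mul(2, l)) (Function('J')(l) = Add(Add(-4, l), l) = Add(-4, Mul(2, l)))
I = Rational(-35, 62) (I = Mul(Add(Add(-4, Mul(2, 9)), Mul(Add(-5, -2), -3)), Pow(Add(-17, -45), -1)) = Mul(Add(Add(-4, 18), Mul(-7, -3)), Pow(-62, -1)) = Mul(Add(14, 21), Rational(-1, 62)) = Mul(35, Rational(-1, 62)) = Rational(-35, 62) ≈ -0.56452)
Function('c')(a) = Add(-7, Mul(-2, a)) (Function('c')(a) = Add(Mul(-2, a), -7) = Add(-7, Mul(-2, a)))
Pow(Function('c')(I), -1) = Pow(Add(-7, Mul(-2, Rational(-35, 62))), -1) = Pow(Add(-7, Rational(35, 31)), -1) = Pow(Rational(-182, 31), -1) = Rational(-31, 182)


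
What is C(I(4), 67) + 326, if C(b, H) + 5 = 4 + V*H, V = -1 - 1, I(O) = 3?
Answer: 191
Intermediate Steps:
V = -2
C(b, H) = -1 - 2*H (C(b, H) = -5 + (4 - 2*H) = -1 - 2*H)
C(I(4), 67) + 326 = (-1 - 2*67) + 326 = (-1 - 134) + 326 = -135 + 326 = 191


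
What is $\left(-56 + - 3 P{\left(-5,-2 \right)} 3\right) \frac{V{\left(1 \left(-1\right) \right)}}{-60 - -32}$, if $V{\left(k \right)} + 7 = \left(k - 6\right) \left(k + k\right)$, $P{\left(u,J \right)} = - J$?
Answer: $\frac{37}{2} \approx 18.5$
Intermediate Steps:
$V{\left(k \right)} = -7 + 2 k \left(-6 + k\right)$ ($V{\left(k \right)} = -7 + \left(k - 6\right) \left(k + k\right) = -7 + \left(-6 + k\right) 2 k = -7 + 2 k \left(-6 + k\right)$)
$\left(-56 + - 3 P{\left(-5,-2 \right)} 3\right) \frac{V{\left(1 \left(-1\right) \right)}}{-60 - -32} = \left(-56 + - 3 \left(\left(-1\right) \left(-2\right)\right) 3\right) \frac{-7 - 12 \cdot 1 \left(-1\right) + 2 \left(1 \left(-1\right)\right)^{2}}{-60 - -32} = \left(-56 + \left(-3\right) 2 \cdot 3\right) \frac{-7 - -12 + 2 \left(-1\right)^{2}}{-60 + 32} = \left(-56 - 18\right) \frac{-7 + 12 + 2 \cdot 1}{-28} = \left(-56 - 18\right) \left(-7 + 12 + 2\right) \left(- \frac{1}{28}\right) = - 74 \cdot 7 \left(- \frac{1}{28}\right) = \left(-74\right) \left(- \frac{1}{4}\right) = \frac{37}{2}$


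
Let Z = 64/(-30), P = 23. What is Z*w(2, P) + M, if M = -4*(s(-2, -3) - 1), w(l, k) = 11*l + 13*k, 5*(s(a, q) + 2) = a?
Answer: -3356/5 ≈ -671.20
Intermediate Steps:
s(a, q) = -2 + a/5
Z = -32/15 (Z = 64*(-1/30) = -32/15 ≈ -2.1333)
M = 68/5 (M = -4*((-2 + (⅕)*(-2)) - 1) = -4*((-2 - ⅖) - 1) = -4*(-12/5 - 1) = -4*(-17/5) = 68/5 ≈ 13.600)
Z*w(2, P) + M = -32*(11*2 + 13*23)/15 + 68/5 = -32*(22 + 299)/15 + 68/5 = -32/15*321 + 68/5 = -3424/5 + 68/5 = -3356/5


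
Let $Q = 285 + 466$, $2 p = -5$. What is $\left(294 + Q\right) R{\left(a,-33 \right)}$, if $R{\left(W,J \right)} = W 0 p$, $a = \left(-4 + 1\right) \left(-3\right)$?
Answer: $0$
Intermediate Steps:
$p = - \frac{5}{2}$ ($p = \frac{1}{2} \left(-5\right) = - \frac{5}{2} \approx -2.5$)
$a = 9$ ($a = \left(-3\right) \left(-3\right) = 9$)
$Q = 751$
$R{\left(W,J \right)} = 0$ ($R{\left(W,J \right)} = W 0 \left(- \frac{5}{2}\right) = 0 \left(- \frac{5}{2}\right) = 0$)
$\left(294 + Q\right) R{\left(a,-33 \right)} = \left(294 + 751\right) 0 = 1045 \cdot 0 = 0$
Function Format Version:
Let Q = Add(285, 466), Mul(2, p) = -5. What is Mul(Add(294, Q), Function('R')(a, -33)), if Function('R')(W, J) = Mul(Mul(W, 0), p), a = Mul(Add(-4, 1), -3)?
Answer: 0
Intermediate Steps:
p = Rational(-5, 2) (p = Mul(Rational(1, 2), -5) = Rational(-5, 2) ≈ -2.5000)
a = 9 (a = Mul(-3, -3) = 9)
Q = 751
Function('R')(W, J) = 0 (Function('R')(W, J) = Mul(Mul(W, 0), Rational(-5, 2)) = Mul(0, Rational(-5, 2)) = 0)
Mul(Add(294, Q), Function('R')(a, -33)) = Mul(Add(294, 751), 0) = Mul(1045, 0) = 0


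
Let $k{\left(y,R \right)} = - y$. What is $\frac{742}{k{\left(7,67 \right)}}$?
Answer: $-106$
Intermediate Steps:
$\frac{742}{k{\left(7,67 \right)}} = \frac{742}{\left(-1\right) 7} = \frac{742}{-7} = 742 \left(- \frac{1}{7}\right) = -106$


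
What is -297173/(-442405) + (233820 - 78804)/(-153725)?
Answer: -4579386811/13601741725 ≈ -0.33668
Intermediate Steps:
-297173/(-442405) + (233820 - 78804)/(-153725) = -297173*(-1/442405) + 155016*(-1/153725) = 297173/442405 - 155016/153725 = -4579386811/13601741725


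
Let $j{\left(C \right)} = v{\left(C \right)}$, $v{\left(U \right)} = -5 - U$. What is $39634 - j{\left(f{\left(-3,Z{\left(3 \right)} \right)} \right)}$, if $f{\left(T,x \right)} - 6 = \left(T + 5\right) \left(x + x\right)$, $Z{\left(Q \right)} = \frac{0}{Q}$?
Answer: $39645$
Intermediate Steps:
$Z{\left(Q \right)} = 0$
$f{\left(T,x \right)} = 6 + 2 x \left(5 + T\right)$ ($f{\left(T,x \right)} = 6 + \left(T + 5\right) \left(x + x\right) = 6 + \left(5 + T\right) 2 x = 6 + 2 x \left(5 + T\right)$)
$j{\left(C \right)} = -5 - C$
$39634 - j{\left(f{\left(-3,Z{\left(3 \right)} \right)} \right)} = 39634 - \left(-5 - \left(6 + 10 \cdot 0 + 2 \left(-3\right) 0\right)\right) = 39634 - \left(-5 - \left(6 + 0 + 0\right)\right) = 39634 - \left(-5 - 6\right) = 39634 - -11 = 39634 + 11 = 39645$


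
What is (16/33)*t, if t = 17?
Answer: 272/33 ≈ 8.2424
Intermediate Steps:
(16/33)*t = (16/33)*17 = 272/33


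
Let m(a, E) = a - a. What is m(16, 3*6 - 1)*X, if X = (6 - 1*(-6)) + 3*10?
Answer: 0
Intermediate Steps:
m(a, E) = 0
X = 42 (X = (6 + 6) + 30 = 12 + 30 = 42)
m(16, 3*6 - 1)*X = 0*42 = 0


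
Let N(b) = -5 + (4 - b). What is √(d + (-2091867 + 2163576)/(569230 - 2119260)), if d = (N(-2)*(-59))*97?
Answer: I*√13750150895251970/1550030 ≈ 75.651*I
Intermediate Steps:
N(b) = -1 - b
d = -5723 (d = ((-1 - 1*(-2))*(-59))*97 = ((-1 + 2)*(-59))*97 = (1*(-59))*97 = -59*97 = -5723)
√(d + (-2091867 + 2163576)/(569230 - 2119260)) = √(-5723 + (-2091867 + 2163576)/(569230 - 2119260)) = √(-5723 + 71709/(-1550030)) = √(-5723 + 71709*(-1/1550030)) = √(-5723 - 71709/1550030) = √(-8870893399/1550030) = I*√13750150895251970/1550030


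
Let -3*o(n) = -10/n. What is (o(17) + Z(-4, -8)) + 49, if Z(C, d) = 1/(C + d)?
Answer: 10019/204 ≈ 49.113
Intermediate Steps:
o(n) = 10/(3*n) (o(n) = -(-10)/(3*n) = 10/(3*n))
(o(17) + Z(-4, -8)) + 49 = ((10/3)/17 + 1/(-4 - 8)) + 49 = ((10/3)*(1/17) + 1/(-12)) + 49 = (10/51 - 1/12) + 49 = 23/204 + 49 = 10019/204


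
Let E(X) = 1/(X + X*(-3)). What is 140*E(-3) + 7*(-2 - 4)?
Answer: -56/3 ≈ -18.667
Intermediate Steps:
E(X) = -1/(2*X) (E(X) = 1/(X - 3*X) = 1/(-2*X) = -1/(2*X))
140*E(-3) + 7*(-2 - 4) = 140*(-1/2/(-3)) + 7*(-2 - 4) = 140*(-1/2*(-1/3)) + 7*(-6) = 140*(1/6) - 42 = 70/3 - 42 = -56/3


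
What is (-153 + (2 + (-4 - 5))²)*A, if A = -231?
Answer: 24024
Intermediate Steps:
(-153 + (2 + (-4 - 5))²)*A = (-153 + (2 + (-4 - 5))²)*(-231) = (-153 + (2 - 9)²)*(-231) = (-153 + (-7)²)*(-231) = (-153 + 49)*(-231) = -104*(-231) = 24024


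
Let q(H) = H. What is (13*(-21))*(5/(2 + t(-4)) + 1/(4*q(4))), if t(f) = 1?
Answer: -7553/16 ≈ -472.06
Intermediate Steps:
(13*(-21))*(5/(2 + t(-4)) + 1/(4*q(4))) = (13*(-21))*(5/(2 + 1) + 1/(4*4)) = -273*(5/3 + (1/4)*(1/4)) = -273*(5*(1/3) + 1/16) = -273*(5/3 + 1/16) = -273*83/48 = -7553/16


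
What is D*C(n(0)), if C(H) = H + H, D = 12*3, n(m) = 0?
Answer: 0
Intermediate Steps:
D = 36
C(H) = 2*H
D*C(n(0)) = 36*(2*0) = 36*0 = 0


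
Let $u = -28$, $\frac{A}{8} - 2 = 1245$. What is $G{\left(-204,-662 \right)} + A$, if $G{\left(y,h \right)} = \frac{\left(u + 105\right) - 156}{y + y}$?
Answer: $\frac{4070287}{408} \approx 9976.2$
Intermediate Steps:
$A = 9976$ ($A = 16 + 8 \cdot 1245 = 16 + 9960 = 9976$)
$G{\left(y,h \right)} = - \frac{79}{2 y}$ ($G{\left(y,h \right)} = \frac{\left(-28 + 105\right) - 156}{y + y} = \frac{77 - 156}{2 y} = - 79 \frac{1}{2 y} = - \frac{79}{2 y}$)
$G{\left(-204,-662 \right)} + A = - \frac{79}{2 \left(-204\right)} + 9976 = \left(- \frac{79}{2}\right) \left(- \frac{1}{204}\right) + 9976 = \frac{79}{408} + 9976 = \frac{4070287}{408}$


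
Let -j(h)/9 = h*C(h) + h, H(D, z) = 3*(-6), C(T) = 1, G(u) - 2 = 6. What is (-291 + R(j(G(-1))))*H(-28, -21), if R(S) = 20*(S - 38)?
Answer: 70758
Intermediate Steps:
G(u) = 8 (G(u) = 2 + 6 = 8)
H(D, z) = -18
j(h) = -18*h (j(h) = -9*(h*1 + h) = -9*(h + h) = -18*h)
R(S) = -760 + 20*S (R(S) = 20*(-38 + S) = -760 + 20*S)
(-291 + R(j(G(-1))))*H(-28, -21) = (-291 + (-760 + 20*(-18*8)))*(-18) = (-291 + (-760 + 20*(-144)))*(-18) = (-291 + (-760 - 2880))*(-18) = (-291 - 3640)*(-18) = -3931*(-18) = 70758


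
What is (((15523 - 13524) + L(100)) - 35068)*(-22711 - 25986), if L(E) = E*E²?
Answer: -47086638907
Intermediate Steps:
L(E) = E³
(((15523 - 13524) + L(100)) - 35068)*(-22711 - 25986) = (((15523 - 13524) + 100³) - 35068)*(-22711 - 25986) = ((1999 + 1000000) - 35068)*(-48697) = (1001999 - 35068)*(-48697) = 966931*(-48697) = -47086638907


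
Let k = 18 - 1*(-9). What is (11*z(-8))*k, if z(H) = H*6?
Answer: -14256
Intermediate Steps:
z(H) = 6*H
k = 27 (k = 18 + 9 = 27)
(11*z(-8))*k = (11*(6*(-8)))*27 = (11*(-48))*27 = -528*27 = -14256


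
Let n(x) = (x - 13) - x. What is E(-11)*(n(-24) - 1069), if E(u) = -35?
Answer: 37870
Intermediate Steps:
n(x) = -13 (n(x) = (-13 + x) - x = -13)
E(-11)*(n(-24) - 1069) = -35*(-13 - 1069) = -35*(-1082) = 37870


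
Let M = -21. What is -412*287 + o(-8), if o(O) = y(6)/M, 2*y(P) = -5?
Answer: -4966243/42 ≈ -1.1824e+5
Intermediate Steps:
y(P) = -5/2 (y(P) = (1/2)*(-5) = -5/2)
o(O) = 5/42 (o(O) = -5/2/(-21) = -5/2*(-1/21) = 5/42)
-412*287 + o(-8) = -412*287 + 5/42 = -118244 + 5/42 = -4966243/42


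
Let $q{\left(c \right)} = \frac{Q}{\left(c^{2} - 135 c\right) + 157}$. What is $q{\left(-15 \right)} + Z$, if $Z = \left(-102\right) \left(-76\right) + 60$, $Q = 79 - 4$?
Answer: $\frac{18803559}{2407} \approx 7812.0$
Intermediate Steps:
$Q = 75$
$Z = 7812$ ($Z = 7752 + 60 = 7812$)
$q{\left(c \right)} = \frac{75}{157 + c^{2} - 135 c}$ ($q{\left(c \right)} = \frac{75}{\left(c^{2} - 135 c\right) + 157} = \frac{75}{157 + c^{2} - 135 c}$)
$q{\left(-15 \right)} + Z = \frac{75}{157 + \left(-15\right)^{2} - -2025} + 7812 = \frac{75}{157 + 225 + 2025} + 7812 = \frac{75}{2407} + 7812 = \frac{18803559}{2407}$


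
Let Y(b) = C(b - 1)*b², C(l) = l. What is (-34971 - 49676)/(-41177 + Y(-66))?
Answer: 84647/333029 ≈ 0.25417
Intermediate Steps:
Y(b) = b²*(-1 + b) (Y(b) = (b - 1)*b² = (-1 + b)*b² = b²*(-1 + b))
(-34971 - 49676)/(-41177 + Y(-66)) = (-34971 - 49676)/(-41177 + (-66)²*(-1 - 66)) = -84647/(-41177 + 4356*(-67)) = -84647/(-41177 - 291852) = -84647/(-333029) = -84647*(-1/333029) = 84647/333029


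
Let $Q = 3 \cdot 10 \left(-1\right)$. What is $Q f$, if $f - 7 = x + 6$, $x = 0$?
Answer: $-390$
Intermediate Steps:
$f = 13$ ($f = 7 + \left(0 + 6\right) = 7 + 6 = 13$)
$Q = -30$ ($Q = 30 \left(-1\right) = -30$)
$Q f = \left(-30\right) 13 = -390$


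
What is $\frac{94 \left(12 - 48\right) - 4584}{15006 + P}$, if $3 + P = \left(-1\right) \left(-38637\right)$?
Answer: $- \frac{332}{2235} \approx -0.14855$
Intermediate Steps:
$P = 38634$ ($P = -3 - -38637 = -3 + 38637 = 38634$)
$\frac{94 \left(12 - 48\right) - 4584}{15006 + P} = \frac{94 \left(12 - 48\right) - 4584}{15006 + 38634} = \frac{94 \left(-36\right) - 4584}{53640} = \left(-3384 - 4584\right) \frac{1}{53640} = \left(-7968\right) \frac{1}{53640} = - \frac{332}{2235}$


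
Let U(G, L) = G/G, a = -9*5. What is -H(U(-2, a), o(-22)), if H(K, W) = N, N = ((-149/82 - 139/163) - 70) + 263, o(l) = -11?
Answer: -2543953/13366 ≈ -190.33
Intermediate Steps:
a = -45 (a = -3*15 = -45)
U(G, L) = 1
N = 2543953/13366 (N = ((-149*1/82 - 139*1/163) - 70) + 263 = ((-149/82 - 139/163) - 70) + 263 = (-35685/13366 - 70) + 263 = -971305/13366 + 263 = 2543953/13366 ≈ 190.33)
H(K, W) = 2543953/13366
-H(U(-2, a), o(-22)) = -1*2543953/13366 = -2543953/13366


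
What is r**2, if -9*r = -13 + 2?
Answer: 121/81 ≈ 1.4938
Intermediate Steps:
r = 11/9 (r = -(-13 + 2)/9 = -1/9*(-11) = 11/9 ≈ 1.2222)
r**2 = (11/9)**2 = 121/81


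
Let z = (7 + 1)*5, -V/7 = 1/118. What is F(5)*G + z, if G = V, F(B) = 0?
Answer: 40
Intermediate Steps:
V = -7/118 ≈ -0.059322
G = -7/118 ≈ -0.059322
z = 40 (z = 8*5 = 40)
F(5)*G + z = 0*(-7/118) + 40 = 0 + 40 = 40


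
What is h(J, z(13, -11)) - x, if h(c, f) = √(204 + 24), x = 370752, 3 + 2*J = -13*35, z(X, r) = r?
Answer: -370752 + 2*√57 ≈ -3.7074e+5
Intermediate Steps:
J = -229 (J = -3/2 + (-13*35)/2 = -3/2 + (½)*(-455) = -3/2 - 455/2 = -229)
h(c, f) = 2*√57 (h(c, f) = √228 = 2*√57)
h(J, z(13, -11)) - x = 2*√57 - 1*370752 = 2*√57 - 370752 = -370752 + 2*√57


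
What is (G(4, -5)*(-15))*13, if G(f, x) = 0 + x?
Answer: 975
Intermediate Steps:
G(f, x) = x
(G(4, -5)*(-15))*13 = -5*(-15)*13 = 75*13 = 975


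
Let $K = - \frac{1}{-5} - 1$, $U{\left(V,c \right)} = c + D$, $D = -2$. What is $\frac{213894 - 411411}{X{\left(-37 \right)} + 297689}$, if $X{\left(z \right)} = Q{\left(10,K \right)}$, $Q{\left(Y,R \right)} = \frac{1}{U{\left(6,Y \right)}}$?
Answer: $- \frac{1580136}{2381513} \approx -0.6635$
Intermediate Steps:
$U{\left(V,c \right)} = -2 + c$ ($U{\left(V,c \right)} = c - 2 = -2 + c$)
$K = - \frac{4}{5}$ ($K = \left(-1\right) \left(- \frac{1}{5}\right) - 1 = \frac{1}{5} - 1 = - \frac{4}{5} \approx -0.8$)
$Q{\left(Y,R \right)} = \frac{1}{-2 + Y}$
$X{\left(z \right)} = \frac{1}{8}$ ($X{\left(z \right)} = \frac{1}{-2 + 10} = \frac{1}{8}$)
$\frac{213894 - 411411}{X{\left(-37 \right)} + 297689} = \frac{213894 - 411411}{\frac{1}{8} + 297689} = - \frac{197517}{\frac{2381513}{8}} = \left(-197517\right) \frac{8}{2381513} = - \frac{1580136}{2381513}$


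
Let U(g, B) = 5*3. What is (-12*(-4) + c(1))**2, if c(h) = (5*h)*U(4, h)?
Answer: 15129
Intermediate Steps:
U(g, B) = 15
c(h) = 75*h (c(h) = (5*h)*15 = 75*h)
(-12*(-4) + c(1))**2 = (-12*(-4) + 75*1)**2 = (48 + 75)**2 = 123**2 = 15129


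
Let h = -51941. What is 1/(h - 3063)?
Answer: -1/55004 ≈ -1.8180e-5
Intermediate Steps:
1/(h - 3063) = 1/(-51941 - 3063) = 1/(-55004) = -1/55004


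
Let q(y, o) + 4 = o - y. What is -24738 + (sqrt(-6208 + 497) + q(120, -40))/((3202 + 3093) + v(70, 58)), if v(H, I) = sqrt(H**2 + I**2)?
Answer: -980089941998/39618761 + 328*sqrt(2066)/39618761 - 2*I*sqrt(11798926)/39618761 + 6295*I*sqrt(5711)/39618761 ≈ -24738.0 + 0.011834*I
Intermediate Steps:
q(y, o) = -4 + o - y (q(y, o) = -4 + (o - y) = -4 + o - y)
-24738 + (sqrt(-6208 + 497) + q(120, -40))/((3202 + 3093) + v(70, 58)) = -24738 + (sqrt(-6208 + 497) + (-4 - 40 - 1*120))/((3202 + 3093) + sqrt(70**2 + 58**2)) = -24738 + (sqrt(-5711) + (-4 - 40 - 120))/(6295 + sqrt(4900 + 3364)) = -24738 + (I*sqrt(5711) - 164)/(6295 + sqrt(8264)) = -24738 + (-164 + I*sqrt(5711))/(6295 + 2*sqrt(2066))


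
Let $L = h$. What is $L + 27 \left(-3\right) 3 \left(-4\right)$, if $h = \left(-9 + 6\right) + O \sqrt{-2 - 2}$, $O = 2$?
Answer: $969 + 4 i \approx 969.0 + 4.0 i$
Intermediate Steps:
$h = -3 + 4 i$ ($h = \left(-9 + 6\right) + 2 \sqrt{-2 - 2} = -3 + 2 \sqrt{-4} = -3 + 2 \cdot 2 i = -3 + 4 i \approx -3.0 + 4.0 i$)
$L = -3 + 4 i \approx -3.0 + 4.0 i$
$L + 27 \left(-3\right) 3 \left(-4\right) = \left(-3 + 4 i\right) + 27 \left(-3\right) 3 \left(-4\right) = \left(-3 + 4 i\right) + 27 \left(\left(-9\right) \left(-4\right)\right) = \left(-3 + 4 i\right) + 27 \cdot 36 = \left(-3 + 4 i\right) + 972 = 969 + 4 i$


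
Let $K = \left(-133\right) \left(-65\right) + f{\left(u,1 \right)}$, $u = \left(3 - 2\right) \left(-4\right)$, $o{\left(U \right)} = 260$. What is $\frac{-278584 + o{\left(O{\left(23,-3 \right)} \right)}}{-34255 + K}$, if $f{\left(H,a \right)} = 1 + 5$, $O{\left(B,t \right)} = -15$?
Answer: $\frac{69581}{6401} \approx 10.87$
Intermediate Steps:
$u = -4$ ($u = 1 \left(-4\right) = -4$)
$f{\left(H,a \right)} = 6$
$K = 8651$ ($K = \left(-133\right) \left(-65\right) + 6 = 8645 + 6 = 8651$)
$\frac{-278584 + o{\left(O{\left(23,-3 \right)} \right)}}{-34255 + K} = \frac{-278584 + 260}{-34255 + 8651} = - \frac{278324}{-25604} = \left(-278324\right) \left(- \frac{1}{25604}\right) = \frac{69581}{6401}$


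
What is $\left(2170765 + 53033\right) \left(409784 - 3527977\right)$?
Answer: $-6934231357014$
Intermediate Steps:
$\left(2170765 + 53033\right) \left(409784 - 3527977\right) = 2223798 \left(-3118193\right) = -6934231357014$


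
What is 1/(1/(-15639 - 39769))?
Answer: -55408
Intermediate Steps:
1/(1/(-15639 - 39769)) = 1/(1/(-55408)) = 1/(-1/55408) = -55408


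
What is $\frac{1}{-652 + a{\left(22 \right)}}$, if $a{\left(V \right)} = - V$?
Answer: $- \frac{1}{674} \approx -0.0014837$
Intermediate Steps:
$\frac{1}{-652 + a{\left(22 \right)}} = \frac{1}{-652 - 22} = \frac{1}{-674} = - \frac{1}{674}$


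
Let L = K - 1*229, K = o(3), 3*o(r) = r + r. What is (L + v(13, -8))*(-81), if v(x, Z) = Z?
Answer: 19035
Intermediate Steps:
o(r) = 2*r/3 (o(r) = (r + r)/3 = (2*r)/3 = 2*r/3)
K = 2 (K = (⅔)*3 = 2)
L = -227 (L = 2 - 1*229 = 2 - 229 = -227)
(L + v(13, -8))*(-81) = (-227 - 8)*(-81) = -235*(-81) = 19035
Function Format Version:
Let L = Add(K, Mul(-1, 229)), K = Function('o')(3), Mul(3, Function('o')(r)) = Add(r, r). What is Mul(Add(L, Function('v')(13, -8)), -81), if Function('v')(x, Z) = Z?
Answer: 19035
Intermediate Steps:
Function('o')(r) = Mul(Rational(2, 3), r) (Function('o')(r) = Mul(Rational(1, 3), Add(r, r)) = Mul(Rational(1, 3), Mul(2, r)) = Mul(Rational(2, 3), r))
K = 2 (K = Mul(Rational(2, 3), 3) = 2)
L = -227 (L = Add(2, Mul(-1, 229)) = Add(2, -229) = -227)
Mul(Add(L, Function('v')(13, -8)), -81) = Mul(Add(-227, -8), -81) = Mul(-235, -81) = 19035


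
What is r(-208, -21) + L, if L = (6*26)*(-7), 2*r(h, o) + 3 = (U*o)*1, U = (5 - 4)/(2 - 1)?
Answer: -1104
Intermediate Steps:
U = 1 (U = 1/1 = 1*1 = 1)
r(h, o) = -3/2 + o/2 (r(h, o) = -3/2 + ((1*o)*1)/2 = -3/2 + (o*1)/2 = -3/2 + o/2)
L = -1092 (L = 156*(-7) = -1092)
r(-208, -21) + L = (-3/2 + (½)*(-21)) - 1092 = (-3/2 - 21/2) - 1092 = -12 - 1092 = -1104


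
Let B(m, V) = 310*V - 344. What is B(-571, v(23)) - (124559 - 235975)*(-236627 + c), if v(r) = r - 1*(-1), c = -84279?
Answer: -35754055800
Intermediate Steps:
v(r) = 1 + r (v(r) = r + 1 = 1 + r)
B(m, V) = -344 + 310*V
B(-571, v(23)) - (124559 - 235975)*(-236627 + c) = (-344 + 310*(1 + 23)) - (124559 - 235975)*(-236627 - 84279) = (-344 + 310*24) - (-111416)*(-320906) = (-344 + 7440) - 1*35754062896 = 7096 - 35754062896 = -35754055800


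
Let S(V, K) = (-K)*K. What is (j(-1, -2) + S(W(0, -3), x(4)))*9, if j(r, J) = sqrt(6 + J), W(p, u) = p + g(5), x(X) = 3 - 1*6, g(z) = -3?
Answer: -63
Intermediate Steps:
x(X) = -3 (x(X) = 3 - 6 = -3)
W(p, u) = -3 + p (W(p, u) = p - 3 = -3 + p)
S(V, K) = -K**2
(j(-1, -2) + S(W(0, -3), x(4)))*9 = (sqrt(6 - 2) - 1*(-3)**2)*9 = (sqrt(4) - 1*9)*9 = (2 - 9)*9 = -7*9 = -63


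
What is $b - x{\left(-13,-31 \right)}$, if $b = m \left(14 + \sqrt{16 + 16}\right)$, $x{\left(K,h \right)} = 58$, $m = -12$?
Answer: $-226 - 48 \sqrt{2} \approx -293.88$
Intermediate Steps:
$b = -168 - 48 \sqrt{2}$ ($b = - 12 \left(14 + \sqrt{16 + 16}\right) = - 12 \left(14 + \sqrt{32}\right) = - 12 \left(14 + 4 \sqrt{2}\right) = -168 - 48 \sqrt{2} \approx -235.88$)
$b - x{\left(-13,-31 \right)} = \left(-168 - 48 \sqrt{2}\right) - 58 = -226 - 48 \sqrt{2}$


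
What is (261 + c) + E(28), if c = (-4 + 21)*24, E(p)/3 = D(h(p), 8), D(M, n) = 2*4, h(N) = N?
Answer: 693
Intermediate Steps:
D(M, n) = 8
E(p) = 24 (E(p) = 3*8 = 24)
c = 408 (c = 17*24 = 408)
(261 + c) + E(28) = (261 + 408) + 24 = 669 + 24 = 693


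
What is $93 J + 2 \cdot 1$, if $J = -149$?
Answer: $-13855$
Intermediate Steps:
$93 J + 2 \cdot 1 = 93 \left(-149\right) + 2 \cdot 1 = -13857 + 2 = -13855$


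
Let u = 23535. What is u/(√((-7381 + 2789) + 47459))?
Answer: 7845*√4763/4763 ≈ 113.67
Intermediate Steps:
u/(√((-7381 + 2789) + 47459)) = 23535/(√((-7381 + 2789) + 47459)) = 23535/(√(-4592 + 47459)) = 23535/(√42867) = 23535/((3*√4763)) = 23535*(√4763/14289) = 7845*√4763/4763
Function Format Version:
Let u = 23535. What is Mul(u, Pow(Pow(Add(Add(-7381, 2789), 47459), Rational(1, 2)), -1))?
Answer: Mul(Rational(7845, 4763), Pow(4763, Rational(1, 2))) ≈ 113.67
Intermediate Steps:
Mul(u, Pow(Pow(Add(Add(-7381, 2789), 47459), Rational(1, 2)), -1)) = Mul(23535, Pow(Pow(Add(Add(-7381, 2789), 47459), Rational(1, 2)), -1)) = Mul(23535, Pow(Pow(Add(-4592, 47459), Rational(1, 2)), -1)) = Mul(23535, Pow(Pow(42867, Rational(1, 2)), -1)) = Mul(23535, Pow(Mul(3, Pow(4763, Rational(1, 2))), -1)) = Mul(23535, Mul(Rational(1, 14289), Pow(4763, Rational(1, 2)))) = Mul(Rational(7845, 4763), Pow(4763, Rational(1, 2)))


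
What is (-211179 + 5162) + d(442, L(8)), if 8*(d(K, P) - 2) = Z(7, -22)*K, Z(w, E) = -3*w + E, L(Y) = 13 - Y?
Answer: -833563/4 ≈ -2.0839e+5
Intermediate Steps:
Z(w, E) = E - 3*w
d(K, P) = 2 - 43*K/8 (d(K, P) = 2 + ((-22 - 3*7)*K)/8 = 2 + ((-22 - 21)*K)/8 = 2 + (-43*K)/8 = 2 - 43*K/8)
(-211179 + 5162) + d(442, L(8)) = (-211179 + 5162) + (2 - 43/8*442) = -206017 + (2 - 9503/4) = -206017 - 9495/4 = -833563/4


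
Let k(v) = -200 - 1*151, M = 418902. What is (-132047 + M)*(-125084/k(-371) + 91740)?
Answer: 9272824243520/351 ≈ 2.6418e+10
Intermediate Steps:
k(v) = -351 (k(v) = -200 - 151 = -351)
(-132047 + M)*(-125084/k(-371) + 91740) = (-132047 + 418902)*(-125084/(-351) + 91740) = 286855*(-125084*(-1/351) + 91740) = 286855*(125084/351 + 91740) = 286855*(32325824/351) = 9272824243520/351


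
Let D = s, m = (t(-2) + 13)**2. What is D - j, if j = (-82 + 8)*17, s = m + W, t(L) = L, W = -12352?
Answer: -10973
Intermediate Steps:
m = 121 (m = (-2 + 13)**2 = 11**2 = 121)
s = -12231 (s = 121 - 12352 = -12231)
j = -1258 (j = -74*17 = -1258)
D = -12231
D - j = -12231 - 1*(-1258) = -12231 + 1258 = -10973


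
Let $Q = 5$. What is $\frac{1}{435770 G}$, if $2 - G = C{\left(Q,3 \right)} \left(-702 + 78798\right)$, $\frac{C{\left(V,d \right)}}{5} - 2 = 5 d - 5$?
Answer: $- \frac{1}{2041912763660} \approx -4.8974 \cdot 10^{-13}$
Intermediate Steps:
$C{\left(V,d \right)} = -15 + 25 d$ ($C{\left(V,d \right)} = 10 + 5 \left(5 d - 5\right) = 10 + 5 \left(-5 + 5 d\right) = 10 + \left(-25 + 25 d\right) = -15 + 25 d$)
$G = -4685758$ ($G = 2 - \left(-15 + 25 \cdot 3\right) \left(-702 + 78798\right) = 2 - \left(-15 + 75\right) 78096 = 2 - 60 \cdot 78096 = 2 - 4685760 = -4685758$)
$\frac{1}{435770 G} = \frac{1}{435770 \left(-4685758\right)} = \frac{1}{435770} \left(- \frac{1}{4685758}\right) = - \frac{1}{2041912763660}$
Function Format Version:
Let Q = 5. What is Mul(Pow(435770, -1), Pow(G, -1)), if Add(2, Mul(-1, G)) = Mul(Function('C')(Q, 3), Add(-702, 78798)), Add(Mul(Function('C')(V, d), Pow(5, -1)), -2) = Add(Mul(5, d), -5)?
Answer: Rational(-1, 2041912763660) ≈ -4.8974e-13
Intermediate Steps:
Function('C')(V, d) = Add(-15, Mul(25, d)) (Function('C')(V, d) = Add(10, Mul(5, Add(Mul(5, d), -5))) = Add(10, Mul(5, Add(-5, Mul(5, d)))) = Add(10, Add(-25, Mul(25, d))) = Add(-15, Mul(25, d)))
G = -4685758 (G = Add(2, Mul(-1, Mul(Add(-15, Mul(25, 3)), Add(-702, 78798)))) = Add(2, Mul(-1, Mul(Add(-15, 75), 78096))) = Add(2, Mul(-1, Mul(60, 78096))) = Add(2, Mul(-1, 4685760)) = Add(2, -4685760) = -4685758)
Mul(Pow(435770, -1), Pow(G, -1)) = Mul(Pow(435770, -1), Pow(-4685758, -1)) = Mul(Rational(1, 435770), Rational(-1, 4685758)) = Rational(-1, 2041912763660)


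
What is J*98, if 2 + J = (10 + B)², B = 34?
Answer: 189532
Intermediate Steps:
J = 1934 (J = -2 + (10 + 34)² = -2 + 44² = -2 + 1936 = 1934)
J*98 = 1934*98 = 189532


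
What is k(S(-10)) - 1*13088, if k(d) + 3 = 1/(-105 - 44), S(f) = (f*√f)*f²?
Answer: -1950560/149 ≈ -13091.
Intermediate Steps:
S(f) = f^(7/2) (S(f) = f^(3/2)*f² = f^(7/2))
k(d) = -448/149 (k(d) = -3 + 1/(-105 - 44) = -3 + 1/(-149) = -3 - 1/149 = -448/149)
k(S(-10)) - 1*13088 = -448/149 - 1*13088 = -448/149 - 13088 = -1950560/149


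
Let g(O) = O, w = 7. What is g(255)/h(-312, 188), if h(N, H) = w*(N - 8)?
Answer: -51/448 ≈ -0.11384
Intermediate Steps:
h(N, H) = -56 + 7*N (h(N, H) = 7*(N - 8) = 7*(-8 + N) = -56 + 7*N)
g(255)/h(-312, 188) = 255/(-56 + 7*(-312)) = 255/(-56 - 2184) = 255/(-2240) = 255*(-1/2240) = -51/448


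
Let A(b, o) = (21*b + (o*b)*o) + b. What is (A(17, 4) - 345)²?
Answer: 90601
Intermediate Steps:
A(b, o) = 22*b + b*o² (A(b, o) = (21*b + (b*o)*o) + b = (21*b + b*o²) + b = 22*b + b*o²)
(A(17, 4) - 345)² = (17*(22 + 4²) - 345)² = (17*(22 + 16) - 345)² = (17*38 - 345)² = (646 - 345)² = 301² = 90601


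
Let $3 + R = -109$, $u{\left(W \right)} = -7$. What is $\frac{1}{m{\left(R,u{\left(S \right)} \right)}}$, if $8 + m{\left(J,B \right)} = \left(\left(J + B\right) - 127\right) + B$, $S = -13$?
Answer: $- \frac{1}{261} \approx -0.0038314$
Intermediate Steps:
$R = -112$ ($R = -3 - 109 = -112$)
$m{\left(J,B \right)} = -135 + J + 2 B$ ($m{\left(J,B \right)} = -8 - \left(127 - J - 2 B\right) = -8 + \left(\left(-127 + B + J\right) + B\right) = -8 + \left(-127 + J + 2 B\right) = -135 + J + 2 B$)
$\frac{1}{m{\left(R,u{\left(S \right)} \right)}} = \frac{1}{-135 - 112 + 2 \left(-7\right)} = \frac{1}{-135 - 112 - 14} = \frac{1}{-261} = - \frac{1}{261}$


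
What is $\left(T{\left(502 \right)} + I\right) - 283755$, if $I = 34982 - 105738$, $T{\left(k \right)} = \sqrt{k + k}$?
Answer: $-354511 + 2 \sqrt{251} \approx -3.5448 \cdot 10^{5}$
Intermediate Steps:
$T{\left(k \right)} = \sqrt{2} \sqrt{k}$ ($T{\left(k \right)} = \sqrt{2 k} = \sqrt{2} \sqrt{k}$)
$I = -70756$ ($I = 34982 - 105738 = -70756$)
$\left(T{\left(502 \right)} + I\right) - 283755 = \left(\sqrt{2} \sqrt{502} - 70756\right) - 283755 = \left(2 \sqrt{251} - 70756\right) - 283755 = \left(-70756 + 2 \sqrt{251}\right) - 283755 = -354511 + 2 \sqrt{251}$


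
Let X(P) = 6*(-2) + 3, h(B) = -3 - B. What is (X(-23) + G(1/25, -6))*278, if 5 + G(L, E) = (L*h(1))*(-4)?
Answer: -92852/25 ≈ -3714.1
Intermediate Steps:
X(P) = -9 (X(P) = -12 + 3 = -9)
G(L, E) = -5 + 16*L (G(L, E) = -5 + (L*(-3 - 1*1))*(-4) = -5 + (L*(-3 - 1))*(-4) = -5 + (L*(-4))*(-4) = -5 - 4*L*(-4) = -5 + 16*L)
(X(-23) + G(1/25, -6))*278 = (-9 + (-5 + 16/25))*278 = (-9 - 109/25)*278 = -334/25*278 = -92852/25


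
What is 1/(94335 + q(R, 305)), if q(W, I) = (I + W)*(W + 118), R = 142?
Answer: 1/210555 ≈ 4.7494e-6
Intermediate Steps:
q(W, I) = (118 + W)*(I + W) (q(W, I) = (I + W)*(118 + W) = (118 + W)*(I + W))
1/(94335 + q(R, 305)) = 1/(94335 + (142**2 + 118*305 + 118*142 + 305*142)) = 1/(94335 + (20164 + 35990 + 16756 + 43310)) = 1/(94335 + 116220) = 1/210555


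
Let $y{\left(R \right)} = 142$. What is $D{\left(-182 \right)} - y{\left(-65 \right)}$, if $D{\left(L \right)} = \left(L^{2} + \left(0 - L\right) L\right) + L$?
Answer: $-324$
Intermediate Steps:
$D{\left(L \right)} = L$ ($D{\left(L \right)} = \left(L^{2} + - L L\right) + L = \left(L^{2} - L^{2}\right) + L = 0 + L = L$)
$D{\left(-182 \right)} - y{\left(-65 \right)} = -182 - 142 = -324$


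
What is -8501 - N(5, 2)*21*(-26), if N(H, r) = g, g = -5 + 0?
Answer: -11231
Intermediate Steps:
g = -5
N(H, r) = -5
-8501 - N(5, 2)*21*(-26) = -8501 - (-5*21)*(-26) = -8501 - (-105)*(-26) = -8501 - 1*2730 = -8501 - 2730 = -11231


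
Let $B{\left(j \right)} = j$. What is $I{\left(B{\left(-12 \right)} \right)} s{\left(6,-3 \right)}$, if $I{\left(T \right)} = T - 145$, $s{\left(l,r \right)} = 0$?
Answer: $0$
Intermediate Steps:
$I{\left(T \right)} = -145 + T$
$I{\left(B{\left(-12 \right)} \right)} s{\left(6,-3 \right)} = \left(-145 - 12\right) 0 = \left(-157\right) 0 = 0$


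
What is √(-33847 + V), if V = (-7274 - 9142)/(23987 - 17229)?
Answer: 7*I*√7887359791/3379 ≈ 183.98*I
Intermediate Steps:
V = -8208/3379 (V = -16416/6758 = -16416*1/6758 = -8208/3379 ≈ -2.4291)
√(-33847 + V) = √(-33847 - 8208/3379) = √(-114377221/3379) = 7*I*√7887359791/3379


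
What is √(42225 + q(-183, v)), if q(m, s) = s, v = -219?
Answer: √42006 ≈ 204.95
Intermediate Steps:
√(42225 + q(-183, v)) = √(42225 - 219) = √42006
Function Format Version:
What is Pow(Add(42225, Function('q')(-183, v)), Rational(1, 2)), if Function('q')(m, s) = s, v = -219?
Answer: Pow(42006, Rational(1, 2)) ≈ 204.95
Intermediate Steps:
Pow(Add(42225, Function('q')(-183, v)), Rational(1, 2)) = Pow(Add(42225, -219), Rational(1, 2)) = Pow(42006, Rational(1, 2))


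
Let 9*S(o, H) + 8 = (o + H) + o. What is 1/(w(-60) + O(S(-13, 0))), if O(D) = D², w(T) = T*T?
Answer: 81/292756 ≈ 0.00027668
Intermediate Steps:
w(T) = T²
S(o, H) = -8/9 + H/9 + 2*o/9 (S(o, H) = -8/9 + ((o + H) + o)/9 = -8/9 + ((H + o) + o)/9 = -8/9 + (H + 2*o)/9 = -8/9 + (H/9 + 2*o/9) = -8/9 + H/9 + 2*o/9)
1/(w(-60) + O(S(-13, 0))) = 1/((-60)² + (-8/9 + (⅑)*0 + (2/9)*(-13))²) = 1/(3600 + (-8/9 + 0 - 26/9)²) = 1/(3600 + (-34/9)²) = 1/(3600 + 1156/81) = 1/(292756/81) = 81/292756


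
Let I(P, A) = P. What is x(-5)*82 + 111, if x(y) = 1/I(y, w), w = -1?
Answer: 473/5 ≈ 94.600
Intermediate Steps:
x(y) = 1/y
x(-5)*82 + 111 = 82/(-5) + 111 = -⅕*82 + 111 = -82/5 + 111 = 473/5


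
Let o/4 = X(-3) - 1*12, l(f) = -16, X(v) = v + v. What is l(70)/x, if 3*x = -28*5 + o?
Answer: 12/53 ≈ 0.22642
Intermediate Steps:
X(v) = 2*v
o = -72 (o = 4*(2*(-3) - 1*12) = 4*(-6 - 12) = 4*(-18) = -72)
x = -212/3 (x = (-28*5 - 72)/3 = (-140 - 72)/3 = (⅓)*(-212) = -212/3 ≈ -70.667)
l(70)/x = -16/(-212/3) = -16*(-3/212) = 12/53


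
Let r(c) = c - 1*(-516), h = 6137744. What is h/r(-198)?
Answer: 3068872/159 ≈ 19301.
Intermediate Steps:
r(c) = 516 + c (r(c) = c + 516 = 516 + c)
h/r(-198) = 6137744/(516 - 198) = 6137744/318 = 6137744*(1/318) = 3068872/159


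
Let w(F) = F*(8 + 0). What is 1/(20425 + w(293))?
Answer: 1/22769 ≈ 4.3919e-5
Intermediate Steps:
w(F) = 8*F (w(F) = F*8 = 8*F)
1/(20425 + w(293)) = 1/(20425 + 8*293) = 1/(20425 + 2344) = 1/22769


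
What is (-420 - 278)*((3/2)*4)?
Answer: -4188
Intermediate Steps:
(-420 - 278)*((3/2)*4) = -698*(½)*3*4 = -1047*4 = -698*6 = -4188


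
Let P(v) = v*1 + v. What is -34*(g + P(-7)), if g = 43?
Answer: -986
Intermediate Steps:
P(v) = 2*v (P(v) = v + v = 2*v)
-34*(g + P(-7)) = -34*(43 + 2*(-7)) = -34*(43 - 14) = -34*29 = -986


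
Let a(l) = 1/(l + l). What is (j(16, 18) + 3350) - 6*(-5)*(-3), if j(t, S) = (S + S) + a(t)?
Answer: 105473/32 ≈ 3296.0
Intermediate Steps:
a(l) = 1/(2*l)
j(t, S) = 1/(2*t) + 2*S (j(t, S) = (S + S) + 1/(2*t) = 2*S + 1/(2*t) = 1/(2*t) + 2*S)
(j(16, 18) + 3350) - 6*(-5)*(-3) = (((1/2)/16 + 2*18) + 3350) - 6*(-5)*(-3) = (((1/2)*(1/16) + 36) + 3350) + 30*(-3) = ((1/32 + 36) + 3350) - 90 = (1153/32 + 3350) - 90 = 108353/32 - 90 = 105473/32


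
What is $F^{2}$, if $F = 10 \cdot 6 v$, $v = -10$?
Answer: $360000$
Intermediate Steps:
$F = -600$ ($F = 10 \cdot 6 \left(-10\right) = 60 \left(-10\right) = -600$)
$F^{2} = \left(-600\right)^{2} = 360000$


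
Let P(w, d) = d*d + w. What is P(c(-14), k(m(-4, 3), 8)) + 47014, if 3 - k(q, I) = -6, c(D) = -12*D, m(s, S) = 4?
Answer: 47263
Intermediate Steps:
k(q, I) = 9 (k(q, I) = 3 - 1*(-6) = 3 + 6 = 9)
P(w, d) = w + d**2 (P(w, d) = d**2 + w = w + d**2)
P(c(-14), k(m(-4, 3), 8)) + 47014 = (-12*(-14) + 9**2) + 47014 = (168 + 81) + 47014 = 249 + 47014 = 47263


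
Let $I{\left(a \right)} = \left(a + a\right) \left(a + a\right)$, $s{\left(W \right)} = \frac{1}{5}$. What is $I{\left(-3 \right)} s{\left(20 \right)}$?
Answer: $\frac{36}{5} \approx 7.2$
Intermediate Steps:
$s{\left(W \right)} = \frac{1}{5}$
$I{\left(a \right)} = 4 a^{2}$ ($I{\left(a \right)} = 2 a 2 a = 4 a^{2}$)
$I{\left(-3 \right)} s{\left(20 \right)} = 4 \left(-3\right)^{2} \cdot \frac{1}{5} = 4 \cdot 9 \cdot \frac{1}{5} = 36 \cdot \frac{1}{5} = \frac{36}{5}$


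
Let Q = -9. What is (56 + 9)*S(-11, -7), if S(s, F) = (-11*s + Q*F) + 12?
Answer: 12740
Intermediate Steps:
S(s, F) = 12 - 11*s - 9*F (S(s, F) = (-11*s - 9*F) + 12 = 12 - 11*s - 9*F)
(56 + 9)*S(-11, -7) = (56 + 9)*(12 - 11*(-11) - 9*(-7)) = 65*(12 + 121 + 63) = 65*196 = 12740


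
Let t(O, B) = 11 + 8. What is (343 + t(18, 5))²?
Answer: 131044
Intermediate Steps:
t(O, B) = 19
(343 + t(18, 5))² = (343 + 19)² = 362² = 131044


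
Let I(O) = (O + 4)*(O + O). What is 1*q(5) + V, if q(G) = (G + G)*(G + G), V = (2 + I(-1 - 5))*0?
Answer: 100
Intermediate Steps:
I(O) = 2*O*(4 + O) (I(O) = (4 + O)*(2*O) = 2*O*(4 + O))
V = 0 (V = (2 + 2*(-1 - 5)*(4 + (-1 - 5)))*0 = (2 + 2*(-6)*(4 - 6))*0 = (2 + 2*(-6)*(-2))*0 = (2 + 24)*0 = 26*0 = 0)
q(G) = 4*G**2 (q(G) = (2*G)*(2*G) = 4*G**2)
1*q(5) + V = 1*(4*5**2) + 0 = 1*(4*25) + 0 = 1*100 + 0 = 100 + 0 = 100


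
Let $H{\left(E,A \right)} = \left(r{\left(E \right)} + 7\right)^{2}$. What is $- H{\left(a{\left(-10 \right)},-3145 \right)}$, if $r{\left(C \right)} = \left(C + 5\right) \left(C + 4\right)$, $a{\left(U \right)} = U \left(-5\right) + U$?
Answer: $-3948169$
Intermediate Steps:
$a{\left(U \right)} = - 4 U$ ($a{\left(U \right)} = - 5 U + U = - 4 U$)
$r{\left(C \right)} = \left(4 + C\right) \left(5 + C\right)$ ($r{\left(C \right)} = \left(5 + C\right) \left(4 + C\right) = \left(4 + C\right) \left(5 + C\right)$)
$H{\left(E,A \right)} = \left(27 + E^{2} + 9 E\right)^{2}$ ($H{\left(E,A \right)} = \left(\left(20 + E^{2} + 9 E\right) + 7\right)^{2} = \left(27 + E^{2} + 9 E\right)^{2}$)
$- H{\left(a{\left(-10 \right)},-3145 \right)} = - \left(27 + \left(\left(-4\right) \left(-10\right)\right)^{2} + 9 \left(\left(-4\right) \left(-10\right)\right)\right)^{2} = - \left(27 + 40^{2} + 9 \cdot 40\right)^{2} = - \left(27 + 1600 + 360\right)^{2} = - 1987^{2} = \left(-1\right) 3948169 = -3948169$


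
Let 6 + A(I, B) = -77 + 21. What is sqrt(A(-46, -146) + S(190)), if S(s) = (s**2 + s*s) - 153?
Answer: sqrt(71985) ≈ 268.30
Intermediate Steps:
A(I, B) = -62 (A(I, B) = -6 + (-77 + 21) = -6 - 56 = -62)
S(s) = -153 + 2*s**2 (S(s) = (s**2 + s**2) - 153 = 2*s**2 - 153 = -153 + 2*s**2)
sqrt(A(-46, -146) + S(190)) = sqrt(-62 + (-153 + 2*190**2)) = sqrt(-62 + (-153 + 2*36100)) = sqrt(-62 + (-153 + 72200)) = sqrt(-62 + 72047) = sqrt(71985)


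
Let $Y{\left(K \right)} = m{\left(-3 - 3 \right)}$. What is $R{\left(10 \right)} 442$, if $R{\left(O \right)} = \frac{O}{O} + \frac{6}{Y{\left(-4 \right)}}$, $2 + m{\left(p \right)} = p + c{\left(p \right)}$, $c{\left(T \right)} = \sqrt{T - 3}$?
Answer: $\frac{11050}{73} - \frac{7956 i}{73} \approx 151.37 - 108.99 i$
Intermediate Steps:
$c{\left(T \right)} = \sqrt{-3 + T}$
$m{\left(p \right)} = -2 + p + \sqrt{-3 + p}$ ($m{\left(p \right)} = -2 + \left(p + \sqrt{-3 + p}\right) = -2 + p + \sqrt{-3 + p}$)
$Y{\left(K \right)} = -8 + 3 i$ ($Y{\left(K \right)} = -2 - 6 + \sqrt{-3 - 6} = -2 - 6 + \sqrt{-9} = -2 - 6 + 3 i = -8 + 3 i$)
$R{\left(O \right)} = 1 + \frac{6 \left(-8 - 3 i\right)}{73}$ ($R{\left(O \right)} = \frac{O}{O} + \frac{6}{-8 + 3 i} = 1 + 6 \frac{-8 - 3 i}{73} = 1 + \frac{6 \left(-8 - 3 i\right)}{73}$)
$R{\left(10 \right)} 442 = \left(\frac{25}{73} - \frac{18 i}{73}\right) 442 = \frac{11050}{73} - \frac{7956 i}{73}$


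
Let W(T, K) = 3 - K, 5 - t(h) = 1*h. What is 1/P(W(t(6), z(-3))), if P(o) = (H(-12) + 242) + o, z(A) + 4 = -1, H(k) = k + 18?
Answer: 1/256 ≈ 0.0039063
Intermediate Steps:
H(k) = 18 + k
z(A) = -5 (z(A) = -4 - 1 = -5)
t(h) = 5 - h
P(o) = 248 + o (P(o) = ((18 - 12) + 242) + o = (6 + 242) + o = 248 + o)
1/P(W(t(6), z(-3))) = 1/(248 + (3 - 1*(-5))) = 1/(248 + (3 + 5)) = 1/(248 + 8) = 1/256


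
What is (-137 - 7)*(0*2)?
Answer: 0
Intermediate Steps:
(-137 - 7)*(0*2) = -144*0 = 0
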